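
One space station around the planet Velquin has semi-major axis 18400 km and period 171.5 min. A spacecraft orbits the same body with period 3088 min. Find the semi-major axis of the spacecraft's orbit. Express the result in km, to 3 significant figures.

a₂ ≈ 1.26×10⁵ km

Kepler's third law: a³ ∝ T², so a₂ = a₁ (T₂/T₁)^(2/3).
T₂/T₁ = 18.01, (T₂/T₁)^(2/3) = 6.870.
a₂ = 18400 × 6.870 = 1.264×10⁵ km.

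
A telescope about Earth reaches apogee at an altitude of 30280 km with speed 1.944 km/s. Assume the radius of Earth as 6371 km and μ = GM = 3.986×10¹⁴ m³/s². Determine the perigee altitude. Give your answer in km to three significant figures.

perigee altitude ≈ 1340 km

r_a = 6371 + 30280 = 36651 km = 3.665×10⁷ m.
Specific energy ε = v²/2 − μ/r = -8.986×10⁶ J/kg, so a = −μ/(2ε) = 2.218×10⁷ m.
The apsides satisfy r_p + r_a = 2a, so the perigee radius is 2a − r_a = 7.707×10⁶ m = 7706.9 km.
Perigee altitude = 7706.9 − 6371 = 1335.9 km.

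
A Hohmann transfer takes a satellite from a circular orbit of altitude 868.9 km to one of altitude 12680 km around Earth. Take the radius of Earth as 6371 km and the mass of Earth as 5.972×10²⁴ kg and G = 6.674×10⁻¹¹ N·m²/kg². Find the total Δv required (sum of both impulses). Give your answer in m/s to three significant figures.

Δv_total ≈ 2690 m/s

μ = GM = 6.674×10⁻¹¹ × 5.972×10²⁴ = 3.986×10¹⁴ m³/s².
r₁ = 6371 + 868.9 = 7239.9 km = 7.2399×10⁶ m.
r₂ = 6371 + 12680 = 19051 km = 1.9051×10⁷ m.
Transfer ellipse a_t = (r₁ + r₂)/2 = 1.315×10⁷ m.
At r₁: circular v_c1 = √(μ/r₁) = 7420 m/s; transfer-perigee v_p = √[μ(2/r₁ − 1/a_t)] = 8932 m/s.
Δv₁ = v_p − v_c1 = 1512 m/s.
At r₂: circular v_c2 = √(μ/r₂) = 4574 m/s; transfer-apogee v_a = √[μ(2/r₂ − 1/a_t)] = 3394 m/s.
Δv₂ = v_c2 − v_a = 1180 m/s.
Total Δv = Δv₁ + Δv₂ = 2692 m/s.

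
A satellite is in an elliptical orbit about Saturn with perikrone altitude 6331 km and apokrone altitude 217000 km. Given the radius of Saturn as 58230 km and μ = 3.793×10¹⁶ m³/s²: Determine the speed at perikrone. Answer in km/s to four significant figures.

r_p = 58230 + 6331 = 64561 km = 6.4561×10⁷ m.
r_a = 58230 + 217000 = 275230 km = 2.7523×10⁸ m.
Semi-major axis a = (r_p + r_a)/2 = 1.6990×10⁵ km = 1.699×10⁸ m.
Vis-viva: v² = μ(2/r − 1/a) = 3.793×10¹⁶ × (3.098×10⁻⁸ − 5.886×10⁻⁹) = 9.518×10⁸ m²/s².
v = 30850 m/s = 30.85 km/s.

v ≈ 30.85 km/s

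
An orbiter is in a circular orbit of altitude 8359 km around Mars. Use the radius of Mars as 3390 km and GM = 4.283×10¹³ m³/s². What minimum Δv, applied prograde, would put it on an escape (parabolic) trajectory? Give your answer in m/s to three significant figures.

r = 3390 + 8359 = 11749 km = 1.1749×10⁷ m.
Circular speed v_c = √(μ/r) = 1909 m/s.
Escape speed v_esc = √(2μ/r) = √2 × v_c = 2700 m/s.
Δv = v_esc − v_c = 790.9 m/s.

Δv ≈ 791 m/s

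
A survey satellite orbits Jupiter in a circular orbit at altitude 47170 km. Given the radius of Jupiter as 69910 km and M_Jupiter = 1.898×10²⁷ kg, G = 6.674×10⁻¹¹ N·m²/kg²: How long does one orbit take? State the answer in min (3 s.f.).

T ≈ 373 min

μ = GM = 6.674×10⁻¹¹ × 1.898×10²⁷ = 1.267×10¹⁷ m³/s².
r = 69910 + 47170 = 117080 km = 1.1708×10⁸ m.
Kepler's third law: T = 2π√(r³/μ) = 2π√((1.171×10⁸)³ / 1.267×10¹⁷).
r³/μ = 1.267×10⁷ s², so T = 2π × 3.559×10³ = 2.236×10⁴ s.
Converting: 2.236×10⁴ s ÷ 60.00 = 372.7 min.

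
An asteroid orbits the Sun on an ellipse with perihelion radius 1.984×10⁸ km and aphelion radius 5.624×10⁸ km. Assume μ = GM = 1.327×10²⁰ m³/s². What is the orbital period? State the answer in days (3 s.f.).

Semi-major axis a = (r_p + r_a)/2 = (1.9840×10⁸ + 5.6240×10⁸)/2 = 3.8040×10⁸ km = 3.804×10¹¹ m.
By Kepler's third law T = 2π√(a³/μ) = 2π × 2.037×10⁷ = 1.280×10⁸ s.
= 1481 days.

T ≈ 1480 days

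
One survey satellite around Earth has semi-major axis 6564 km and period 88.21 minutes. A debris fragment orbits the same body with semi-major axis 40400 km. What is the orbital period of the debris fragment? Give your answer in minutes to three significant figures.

T₂ ≈ 1350 minutes

Kepler's third law: T² ∝ a³, so T₂ = T₁ (a₂/a₁)^(3/2).
a₂/a₁ = 6.155, (a₂/a₁)^(3/2) = 15.27.
T₂ = 88.21 × 15.27 = 1347 minutes.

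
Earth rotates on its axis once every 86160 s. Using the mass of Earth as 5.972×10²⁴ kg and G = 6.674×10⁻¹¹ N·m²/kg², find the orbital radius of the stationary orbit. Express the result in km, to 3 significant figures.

μ = GM = 6.674×10⁻¹¹ × 5.972×10²⁴ = 3.986×10¹⁴ m³/s².
A synchronous orbit has period T, so by Kepler's third law a = (μT²/4π²)^(1/3).
μT²/4π² = 3.986×10¹⁴ × (8.616×10⁴)² / 39.48 = 7.495×10²² m³.
a = 4.216×10⁷ m = 42162 km.

r_sync ≈ 42200 km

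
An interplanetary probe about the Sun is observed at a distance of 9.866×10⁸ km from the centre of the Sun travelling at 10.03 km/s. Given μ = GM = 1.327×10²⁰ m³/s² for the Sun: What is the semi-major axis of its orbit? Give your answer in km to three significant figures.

a ≈ 7.88×10⁸ km

r = 9.866×10¹¹ m.
Specific orbital energy ε = v²/2 − μ/r = (10030)²/2 − 1.327×10²⁰/9.866×10¹¹ = -8.420×10⁷ J/kg.
Since ε = −μ/(2a), a = −μ/(2ε) = 7.880×10¹¹ m = 7.8799×10⁸ km.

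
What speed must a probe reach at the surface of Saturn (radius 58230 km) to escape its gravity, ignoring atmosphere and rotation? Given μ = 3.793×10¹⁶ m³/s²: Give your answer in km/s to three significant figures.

v_esc ≈ 36.1 km/s

r = R = 5.823×10⁷ m.
Escape speed v_esc = √(2μ/r) = √(2 × 3.793×10¹⁶ / 5.823×10⁷) = √(1.303×10⁹) = 36090 m/s.
= 36.09 km/s.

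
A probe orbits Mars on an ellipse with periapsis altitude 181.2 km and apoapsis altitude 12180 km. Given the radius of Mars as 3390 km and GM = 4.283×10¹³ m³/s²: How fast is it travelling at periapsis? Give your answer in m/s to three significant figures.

v ≈ 4420 m/s

r_p = 3390 + 181.2 = 3571.2 km = 3.5712×10⁶ m.
r_a = 3390 + 12180 = 15570 km = 1.5570×10⁷ m.
Semi-major axis a = (r_p + r_a)/2 = 9570.6 km = 9.571×10⁶ m.
Vis-viva: v² = μ(2/r − 1/a) = 4.283×10¹³ × (5.600×10⁻⁷ − 1.045×10⁻⁷) = 1.951×10⁷ m²/s².
v = 4417 m/s.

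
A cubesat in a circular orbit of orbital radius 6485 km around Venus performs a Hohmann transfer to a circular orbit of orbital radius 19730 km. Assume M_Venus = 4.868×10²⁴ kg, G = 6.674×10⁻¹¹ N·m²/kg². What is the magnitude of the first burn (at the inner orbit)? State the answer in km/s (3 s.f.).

μ = GM = 6.674×10⁻¹¹ × 4.868×10²⁴ = 3.249×10¹⁴ m³/s².
r₁ = 6485 km = 6.485×10⁶ m.
r₂ = 19730 km = 1.973×10⁷ m.
Transfer ellipse a_t = (r₁ + r₂)/2 = 1.311×10⁷ m.
At r₁: circular v_c1 = √(μ/r₁) = 7078 m/s; transfer-periapsis v_p = √[μ(2/r₁ − 1/a_t)] = 8684 m/s.
Δv₁ = v_p − v_c1 = 1606 m/s.
= 1.606 km/s.

Δv ≈ 1.61 km/s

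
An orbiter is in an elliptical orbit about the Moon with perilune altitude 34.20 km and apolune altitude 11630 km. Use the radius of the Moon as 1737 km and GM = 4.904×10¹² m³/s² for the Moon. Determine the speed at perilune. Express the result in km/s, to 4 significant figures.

r_p = 1737 + 34.20 = 1771.2 km = 1.7712×10⁶ m.
r_a = 1737 + 11630 = 13367 km = 1.3367×10⁷ m.
Semi-major axis a = (r_p + r_a)/2 = 7569.1 km = 7.569×10⁶ m.
Vis-viva: v² = μ(2/r − 1/a) = 4.904×10¹² × (1.129×10⁻⁶ − 1.321×10⁻⁷) = 4.890×10⁶ m²/s².
v = 2211 m/s = 2.211 km/s.

v ≈ 2.211 km/s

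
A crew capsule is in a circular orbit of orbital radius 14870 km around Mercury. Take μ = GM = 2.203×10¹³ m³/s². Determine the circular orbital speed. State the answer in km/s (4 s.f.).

r = 14870 km = 1.487×10⁷ m.
For a circular orbit v = √(μ/r) = √(2.203×10¹³ / 1.487×10⁷) = √(1.482×10⁶) = 1217 m/s.
That is 1.217 km/s.

v ≈ 1.217 km/s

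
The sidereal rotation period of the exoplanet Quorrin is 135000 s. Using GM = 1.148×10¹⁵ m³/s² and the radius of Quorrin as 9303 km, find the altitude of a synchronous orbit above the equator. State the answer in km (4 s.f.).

h_sync ≈ 71620 km

A synchronous orbit has period T, so by Kepler's third law a = (μT²/4π²)^(1/3).
μT²/4π² = 1.148×10¹⁵ × (1.350×10⁵)² / 39.48 = 5.300×10²³ m³.
a = 8.093×10⁷ m = 80925 km.
Altitude h = a − R = 80925 − 9303 = 71622 km.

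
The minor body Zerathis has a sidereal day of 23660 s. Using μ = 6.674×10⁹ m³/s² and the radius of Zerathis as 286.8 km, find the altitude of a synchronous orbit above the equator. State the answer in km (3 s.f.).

A synchronous orbit has period T, so by Kepler's third law a = (μT²/4π²)^(1/3).
μT²/4π² = 6.674×10⁹ × (2.366×10⁴)² / 39.48 = 9.464×10¹⁶ m³.
a = 4.557×10⁵ m = 455.71 km.
Altitude h = a − R = 455.71 − 286.8 = 168.91 km.

h_sync ≈ 169 km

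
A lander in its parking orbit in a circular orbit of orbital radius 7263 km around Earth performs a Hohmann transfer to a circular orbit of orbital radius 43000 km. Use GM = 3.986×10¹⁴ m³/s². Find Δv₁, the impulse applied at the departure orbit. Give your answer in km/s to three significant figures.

Δv ≈ 2.28 km/s

r₁ = 7263 km = 7.263×10⁶ m.
r₂ = 43000 km = 4.300×10⁷ m.
Transfer ellipse a_t = (r₁ + r₂)/2 = 2.513×10⁷ m.
At r₁: circular v_c1 = √(μ/r₁) = 7408 m/s; transfer-perigee v_p = √[μ(2/r₁ − 1/a_t)] = 9690 m/s.
Δv₁ = v_p − v_c1 = 2282 m/s.
= 2.282 km/s.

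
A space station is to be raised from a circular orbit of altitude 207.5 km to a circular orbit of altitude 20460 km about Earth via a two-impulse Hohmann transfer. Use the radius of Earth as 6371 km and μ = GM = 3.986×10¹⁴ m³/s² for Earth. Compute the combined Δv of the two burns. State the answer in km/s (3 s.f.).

r₁ = 6371 + 207.5 = 6578.5 km = 6.5785×10⁶ m.
r₂ = 6371 + 20460 = 26831 km = 2.6831×10⁷ m.
Transfer ellipse a_t = (r₁ + r₂)/2 = 1.670×10⁷ m.
At r₁: circular v_c1 = √(μ/r₁) = 7784 m/s; transfer-perigee v_p = √[μ(2/r₁ − 1/a_t)] = 9865 m/s.
Δv₁ = v_p − v_c1 = 2081 m/s.
At r₂: circular v_c2 = √(μ/r₂) = 3854 m/s; transfer-apogee v_a = √[μ(2/r₂ − 1/a_t)] = 2419 m/s.
Δv₂ = v_c2 − v_a = 1436 m/s.
Total Δv = Δv₁ + Δv₂ = 3517 m/s = 3.517 km/s.

Δv_total ≈ 3.52 km/s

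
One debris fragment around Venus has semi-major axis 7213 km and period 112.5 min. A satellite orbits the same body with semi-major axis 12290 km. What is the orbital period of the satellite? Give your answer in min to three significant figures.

T₂ ≈ 250 min

Kepler's third law: T² ∝ a³, so T₂ = T₁ (a₂/a₁)^(3/2).
a₂/a₁ = 1.704, (a₂/a₁)^(3/2) = 2.224.
T₂ = 112.5 × 2.224 = 250.2 min.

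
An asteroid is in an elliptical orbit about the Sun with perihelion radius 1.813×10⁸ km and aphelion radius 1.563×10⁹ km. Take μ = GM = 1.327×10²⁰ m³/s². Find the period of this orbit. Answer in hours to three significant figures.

T ≈ 123000 hours

Semi-major axis a = (r_p + r_a)/2 = (1.8130×10⁸ + 1.5630×10⁹)/2 = 8.7215×10⁸ km = 8.722×10¹¹ m.
By Kepler's third law T = 2π√(a³/μ) = 2π × 7.071×10⁷ = 4.443×10⁸ s.
= 1.234×10⁵ hours.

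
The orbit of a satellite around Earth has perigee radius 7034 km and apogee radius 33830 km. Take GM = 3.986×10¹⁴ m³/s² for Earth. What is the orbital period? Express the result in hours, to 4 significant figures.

Semi-major axis a = (r_p + r_a)/2 = (7034.0 + 33830)/2 = 20432 km = 2.043×10⁷ m.
By Kepler's third law T = 2π√(a³/μ) = 2π × 4.626×10³ = 2.907×10⁴ s.
= 8.074 hours.

T ≈ 8.074 hours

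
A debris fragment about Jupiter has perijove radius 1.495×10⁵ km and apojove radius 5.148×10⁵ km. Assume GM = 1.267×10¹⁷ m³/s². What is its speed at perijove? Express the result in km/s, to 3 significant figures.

Semi-major axis a = (r_p + r_a)/2 = 3.3215×10⁵ km = 3.322×10⁸ m.
Vis-viva: v² = μ(2/r − 1/a) = 1.267×10¹⁷ × (1.338×10⁻⁸ − 3.011×10⁻⁹) = 1.314×10⁹ m²/s².
v = 36240 m/s = 36.24 km/s.

v ≈ 36.2 km/s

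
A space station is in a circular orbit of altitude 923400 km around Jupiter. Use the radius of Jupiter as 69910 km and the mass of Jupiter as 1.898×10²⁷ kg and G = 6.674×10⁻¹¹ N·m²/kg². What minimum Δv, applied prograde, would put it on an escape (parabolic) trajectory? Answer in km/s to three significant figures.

μ = GM = 6.674×10⁻¹¹ × 1.898×10²⁷ = 1.267×10¹⁷ m³/s².
r = 69910 + 923400 = 993310 km = 9.9331×10⁸ m.
Circular speed v_c = √(μ/r) = 11290 m/s.
Escape speed v_esc = √(2μ/r) = √2 × v_c = 15970 m/s.
Δv = v_esc − v_c = 4678 m/s = 4.678 km/s.

Δv ≈ 4.68 km/s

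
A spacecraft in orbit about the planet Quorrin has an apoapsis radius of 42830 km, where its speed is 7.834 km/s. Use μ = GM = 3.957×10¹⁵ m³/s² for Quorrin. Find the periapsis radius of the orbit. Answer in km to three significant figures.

periapsis radius ≈ 21300 km

r_a = 4.283×10⁷ m.
Specific energy ε = v²/2 − μ/r = -6.170×10⁷ J/kg, so a = −μ/(2ε) = 3.207×10⁷ m.
The apsides satisfy r_p + r_a = 2a, so the periapsis radius is 2a − r_a = 2.130×10⁷ m = 21300 km.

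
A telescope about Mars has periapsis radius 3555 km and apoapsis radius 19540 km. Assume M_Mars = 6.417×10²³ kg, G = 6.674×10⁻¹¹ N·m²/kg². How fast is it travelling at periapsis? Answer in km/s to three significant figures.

v ≈ 4.51 km/s

μ = GM = 6.674×10⁻¹¹ × 6.417×10²³ = 4.283×10¹³ m³/s².
Semi-major axis a = (r_p + r_a)/2 = 11548 km = 1.155×10⁷ m.
Vis-viva: v² = μ(2/r − 1/a) = 4.283×10¹³ × (5.626×10⁻⁷ − 8.660×10⁻⁸) = 2.039×10⁷ m²/s².
v = 4515 m/s = 4.515 km/s.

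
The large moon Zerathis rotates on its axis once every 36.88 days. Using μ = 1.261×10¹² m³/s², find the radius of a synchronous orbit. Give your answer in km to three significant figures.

r_sync ≈ 68700 km

T = 36.88 days = 3.186×10⁶ s.
A synchronous orbit has period T, so by Kepler's third law a = (μT²/4π²)^(1/3).
μT²/4π² = 1.261×10¹² × (3.186×10⁶)² / 39.48 = 3.243×10²³ m³.
a = 6.870×10⁷ m = 68705 km.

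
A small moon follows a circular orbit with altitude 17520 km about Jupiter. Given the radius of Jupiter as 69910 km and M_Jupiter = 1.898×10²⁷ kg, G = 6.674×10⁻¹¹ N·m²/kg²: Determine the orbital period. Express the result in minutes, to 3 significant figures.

μ = GM = 6.674×10⁻¹¹ × 1.898×10²⁷ = 1.267×10¹⁷ m³/s².
r = 69910 + 17520 = 87430 km = 8.7430×10⁷ m.
Kepler's third law: T = 2π√(r³/μ) = 2π√((8.743×10⁷)³ / 1.267×10¹⁷).
r³/μ = 5.276×10⁶ s², so T = 2π × 2.297×10³ = 1.443×10⁴ s.
Converting: 1.443×10⁴ s ÷ 60.00 = 240.5 minutes.

T ≈ 241 minutes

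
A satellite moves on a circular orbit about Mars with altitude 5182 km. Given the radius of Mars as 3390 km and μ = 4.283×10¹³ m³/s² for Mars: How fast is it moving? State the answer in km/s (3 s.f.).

v ≈ 2.24 km/s

r = 3390 + 5182 = 8572.0 km = 8.5720×10⁶ m.
For a circular orbit v = √(μ/r) = √(4.283×10¹³ / 8.572×10⁶) = √(4.997×10⁶) = 2235 m/s.
That is 2.235 km/s.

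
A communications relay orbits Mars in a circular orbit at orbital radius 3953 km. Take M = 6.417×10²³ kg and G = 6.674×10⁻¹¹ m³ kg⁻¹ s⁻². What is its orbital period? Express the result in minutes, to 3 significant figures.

μ = GM = 6.674×10⁻¹¹ × 6.417×10²³ = 4.283×10¹³ m³/s².
r = 3953 km = 3.953×10⁶ m.
Kepler's third law: T = 2π√(r³/μ) = 2π√((3.953×10⁶)³ / 4.283×10¹³).
r³/μ = 1.442×10⁶ s², so T = 2π × 1.201×10³ = 7.546×10³ s.
Converting: 7.546×10³ s ÷ 60.00 = 125.8 minutes.

T ≈ 126 minutes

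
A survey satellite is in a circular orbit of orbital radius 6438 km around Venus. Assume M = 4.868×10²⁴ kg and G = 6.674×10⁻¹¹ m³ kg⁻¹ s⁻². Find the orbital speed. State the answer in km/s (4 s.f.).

μ = GM = 6.674×10⁻¹¹ × 4.868×10²⁴ = 3.249×10¹⁴ m³/s².
r = 6438 km = 6.438×10⁶ m.
For a circular orbit v = √(μ/r) = √(3.249×10¹⁴ / 6.438×10⁶) = √(5.046×10⁷) = 7104 m/s.
That is 7.104 km/s.

v ≈ 7.104 km/s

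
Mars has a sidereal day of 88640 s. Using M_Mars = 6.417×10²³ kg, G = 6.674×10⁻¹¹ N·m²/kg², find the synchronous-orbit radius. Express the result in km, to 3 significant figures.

r_sync ≈ 20400 km

μ = GM = 6.674×10⁻¹¹ × 6.417×10²³ = 4.283×10¹³ m³/s².
A synchronous orbit has period T, so by Kepler's third law a = (μT²/4π²)^(1/3).
μT²/4π² = 4.283×10¹³ × (8.864×10⁴)² / 39.48 = 8.524×10²¹ m³.
a = 2.043×10⁷ m = 20427 km.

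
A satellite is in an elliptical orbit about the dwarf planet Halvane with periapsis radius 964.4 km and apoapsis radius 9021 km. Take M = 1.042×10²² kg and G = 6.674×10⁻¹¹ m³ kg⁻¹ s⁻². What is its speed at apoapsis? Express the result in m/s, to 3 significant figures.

μ = GM = 6.674×10⁻¹¹ × 1.042×10²² = 6.954×10¹¹ m³/s².
Semi-major axis a = (r_p + r_a)/2 = 4992.7 km = 4.993×10⁶ m.
Vis-viva: v² = μ(2/r − 1/a) = 6.954×10¹¹ × (2.217×10⁻⁷ − 2.003×10⁻⁷) = 1.489×10⁴ m²/s².
v = 122.0 m/s.

v ≈ 122 m/s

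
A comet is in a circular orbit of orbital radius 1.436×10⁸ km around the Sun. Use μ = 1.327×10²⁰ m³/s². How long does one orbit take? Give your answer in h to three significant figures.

T ≈ 8240 h

r = 1.436×10⁸ km = 1.436×10¹¹ m.
Kepler's third law: T = 2π√(r³/μ) = 2π√((1.436×10¹¹)³ / 1.327×10²⁰).
r³/μ = 2.231×10¹³ s², so T = 2π × 4.724×10⁶ = 2.968×10⁷ s.
Converting: 2.968×10⁷ s ÷ 3600 = 8245 h.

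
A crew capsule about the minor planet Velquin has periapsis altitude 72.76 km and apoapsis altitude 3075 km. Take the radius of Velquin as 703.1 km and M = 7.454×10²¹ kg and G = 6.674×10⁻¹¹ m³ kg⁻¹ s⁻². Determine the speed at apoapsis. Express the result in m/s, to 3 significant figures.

μ = GM = 6.674×10⁻¹¹ × 7.454×10²¹ = 4.975×10¹¹ m³/s².
r_p = 703.1 + 72.76 = 775.86 km = 7.7586×10⁵ m.
r_a = 703.1 + 3075 = 3778.1 km = 3.7781×10⁶ m.
Semi-major axis a = (r_p + r_a)/2 = 2277.0 km = 2.277×10⁶ m.
Vis-viva: v² = μ(2/r − 1/a) = 4.975×10¹¹ × (5.294×10⁻⁷ − 4.392×10⁻⁷) = 4.487×10⁴ m²/s².
v = 211.8 m/s.

v ≈ 212 m/s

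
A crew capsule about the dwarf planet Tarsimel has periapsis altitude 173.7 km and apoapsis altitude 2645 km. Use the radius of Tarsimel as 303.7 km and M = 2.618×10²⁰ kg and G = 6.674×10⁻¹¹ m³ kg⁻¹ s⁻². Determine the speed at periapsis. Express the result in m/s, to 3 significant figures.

μ = GM = 6.674×10⁻¹¹ × 2.618×10²⁰ = 1.747×10¹⁰ m³/s².
r_p = 303.7 + 173.7 = 477.40 km = 4.7740×10⁵ m.
r_a = 303.7 + 2645 = 2948.7 km = 2.9487×10⁶ m.
Semi-major axis a = (r_p + r_a)/2 = 1713.0 km = 1.713×10⁶ m.
Vis-viva: v² = μ(2/r − 1/a) = 1.747×10¹⁰ × (4.189×10⁻⁶ − 5.838×10⁻⁷) = 6.300×10⁴ m²/s².
v = 251.0 m/s.

v ≈ 251 m/s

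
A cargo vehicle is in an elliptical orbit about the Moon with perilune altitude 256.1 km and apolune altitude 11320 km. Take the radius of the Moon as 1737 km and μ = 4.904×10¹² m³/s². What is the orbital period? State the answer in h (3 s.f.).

T ≈ 16.3 h

r_p = 1737 + 256.1 = 1993.1 km = 1.9931×10⁶ m.
r_a = 1737 + 11320 = 13057 km = 1.3057×10⁷ m.
Semi-major axis a = (r_p + r_a)/2 = (1993.1 + 13057)/2 = 7525.1 km = 7.525×10⁶ m.
By Kepler's third law T = 2π√(a³/μ) = 2π × 9.322×10³ = 5.857×10⁴ s.
= 16.27 h.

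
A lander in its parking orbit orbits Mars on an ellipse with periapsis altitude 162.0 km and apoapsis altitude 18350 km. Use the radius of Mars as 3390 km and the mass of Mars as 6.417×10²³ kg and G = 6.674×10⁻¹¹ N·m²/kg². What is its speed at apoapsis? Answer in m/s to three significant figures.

v ≈ 744 m/s

μ = GM = 6.674×10⁻¹¹ × 6.417×10²³ = 4.283×10¹³ m³/s².
r_p = 3390 + 162.0 = 3552.0 km = 3.5520×10⁶ m.
r_a = 3390 + 18350 = 21740 km = 2.1740×10⁷ m.
Semi-major axis a = (r_p + r_a)/2 = 12646 km = 1.265×10⁷ m.
Vis-viva: v² = μ(2/r − 1/a) = 4.283×10¹³ × (9.200×10⁻⁸ − 7.908×10⁻⁸) = 5.533×10⁵ m²/s².
v = 743.9 m/s.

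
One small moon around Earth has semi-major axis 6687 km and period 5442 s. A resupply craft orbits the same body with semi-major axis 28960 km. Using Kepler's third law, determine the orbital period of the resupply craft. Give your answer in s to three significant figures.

T₂ ≈ 49000 s

Kepler's third law: T² ∝ a³, so T₂ = T₁ (a₂/a₁)^(3/2).
a₂/a₁ = 4.331, (a₂/a₁)^(3/2) = 9.013.
T₂ = 5442 × 9.013 = 49050 s.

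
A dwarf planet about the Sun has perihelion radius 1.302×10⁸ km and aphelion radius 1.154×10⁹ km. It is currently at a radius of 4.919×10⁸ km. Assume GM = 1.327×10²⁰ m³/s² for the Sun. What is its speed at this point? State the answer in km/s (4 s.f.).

Semi-major axis a = (r_p + r_a)/2 = 6.4210×10⁸ km = 6.421×10¹¹ m.
Vis-viva: v² = μ(2/r − 1/a) = 1.327×10²⁰ × (4.066×10⁻¹² − 1.557×10⁻¹²) = 3.329×10⁸ m²/s².
v = 18240 m/s = 18.24 km/s.

v ≈ 18.24 km/s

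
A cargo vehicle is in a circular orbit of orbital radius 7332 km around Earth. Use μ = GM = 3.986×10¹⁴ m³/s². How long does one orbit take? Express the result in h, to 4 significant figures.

r = 7332 km = 7.332×10⁶ m.
Kepler's third law: T = 2π√(r³/μ) = 2π√((7.332×10⁶)³ / 3.986×10¹⁴).
r³/μ = 9.888×10⁵ s², so T = 2π × 9.944×10² = 6.248×10³ s.
Converting: 6.248×10³ s ÷ 3600 = 1.736 h.

T ≈ 1.736 h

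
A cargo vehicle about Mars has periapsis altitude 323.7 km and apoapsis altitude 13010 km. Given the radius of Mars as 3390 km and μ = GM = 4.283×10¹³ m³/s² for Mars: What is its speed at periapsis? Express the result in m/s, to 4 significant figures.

r_p = 3390 + 323.7 = 3713.7 km = 3.7137×10⁶ m.
r_a = 3390 + 13010 = 16400 km = 1.6400×10⁷ m.
Semi-major axis a = (r_p + r_a)/2 = 10057 km = 1.006×10⁷ m.
Vis-viva: v² = μ(2/r − 1/a) = 4.283×10¹³ × (5.385×10⁻⁷ − 9.943×10⁻⁸) = 1.881×10⁷ m²/s².
v = 4337 m/s.

v ≈ 4337 m/s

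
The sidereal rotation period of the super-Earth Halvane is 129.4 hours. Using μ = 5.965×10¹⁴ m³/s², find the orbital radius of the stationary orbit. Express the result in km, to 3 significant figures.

r_sync ≈ 1.49×10⁵ km

T = 129.4 hours = 4.658×10⁵ s.
A synchronous orbit has period T, so by Kepler's third law a = (μT²/4π²)^(1/3).
μT²/4π² = 5.965×10¹⁴ × (4.658×10⁵)² / 39.48 = 3.279×10²⁴ m³.
a = 1.486×10⁸ m = 1.4856×10⁵ km.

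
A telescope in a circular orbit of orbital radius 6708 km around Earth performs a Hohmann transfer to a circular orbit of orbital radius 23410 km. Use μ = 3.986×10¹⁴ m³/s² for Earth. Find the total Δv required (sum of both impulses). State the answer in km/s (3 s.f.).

Δv_total ≈ 3.27 km/s

r₁ = 6708 km = 6.708×10⁶ m.
r₂ = 23410 km = 2.341×10⁷ m.
Transfer ellipse a_t = (r₁ + r₂)/2 = 1.506×10⁷ m.
At r₁: circular v_c1 = √(μ/r₁) = 7709 m/s; transfer-perigee v_p = √[μ(2/r₁ − 1/a_t)] = 9611 m/s.
Δv₁ = v_p − v_c1 = 1903 m/s.
At r₂: circular v_c2 = √(μ/r₂) = 4126 m/s; transfer-apogee v_a = √[μ(2/r₂ − 1/a_t)] = 2754 m/s.
Δv₂ = v_c2 − v_a = 1372 m/s.
Total Δv = Δv₁ + Δv₂ = 3275 m/s = 3.275 km/s.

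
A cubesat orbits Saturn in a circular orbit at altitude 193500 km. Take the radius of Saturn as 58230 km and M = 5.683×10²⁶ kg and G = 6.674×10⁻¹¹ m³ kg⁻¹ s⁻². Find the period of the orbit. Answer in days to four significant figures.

T ≈ 1.491 days

μ = GM = 6.674×10⁻¹¹ × 5.683×10²⁶ = 3.793×10¹⁶ m³/s².
r = 58230 + 193500 = 251730 km = 2.5173×10⁸ m.
Kepler's third law: T = 2π√(r³/μ) = 2π√((2.517×10⁸)³ / 3.793×10¹⁶).
r³/μ = 4.206×10⁸ s², so T = 2π × 2.051×10⁴ = 1.289×10⁵ s.
Converting: 1.289×10⁵ s ÷ 86400 = 1.491 days.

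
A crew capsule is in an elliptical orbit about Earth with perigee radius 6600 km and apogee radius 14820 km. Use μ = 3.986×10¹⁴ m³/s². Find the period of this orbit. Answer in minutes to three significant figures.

Semi-major axis a = (r_p + r_a)/2 = (6600.0 + 14820)/2 = 10710 km = 1.071×10⁷ m.
By Kepler's third law T = 2π√(a³/μ) = 2π × 1.756×10³ = 1.103×10⁴ s.
= 183.8 minutes.

T ≈ 184 minutes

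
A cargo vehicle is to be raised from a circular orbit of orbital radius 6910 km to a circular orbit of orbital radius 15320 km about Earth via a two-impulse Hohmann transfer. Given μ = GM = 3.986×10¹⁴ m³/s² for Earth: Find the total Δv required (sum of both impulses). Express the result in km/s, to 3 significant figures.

r₁ = 6910 km = 6.910×10⁶ m.
r₂ = 15320 km = 1.532×10⁷ m.
Transfer ellipse a_t = (r₁ + r₂)/2 = 1.112×10⁷ m.
At r₁: circular v_c1 = √(μ/r₁) = 7595 m/s; transfer-perigee v_p = √[μ(2/r₁ − 1/a_t)] = 8917 m/s.
Δv₁ = v_p − v_c1 = 1322 m/s.
At r₂: circular v_c2 = √(μ/r₂) = 5101 m/s; transfer-apogee v_a = √[μ(2/r₂ − 1/a_t)] = 4022 m/s.
Δv₂ = v_c2 − v_a = 1079 m/s.
Total Δv = Δv₁ + Δv₂ = 2401 m/s = 2.401 km/s.

Δv_total ≈ 2.40 km/s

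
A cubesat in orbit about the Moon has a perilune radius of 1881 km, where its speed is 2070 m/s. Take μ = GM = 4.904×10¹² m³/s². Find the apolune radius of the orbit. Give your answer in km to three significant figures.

apolune radius ≈ 8670 km

r_p = 1.881×10⁶ m.
Specific energy ε = v²/2 − μ/r = -4.647×10⁵ J/kg, so a = −μ/(2ε) = 5.277×10⁶ m.
The apsides satisfy r_p + r_a = 2a, so the apolune radius is 2a − r_p = 8.673×10⁶ m = 8672.6 km.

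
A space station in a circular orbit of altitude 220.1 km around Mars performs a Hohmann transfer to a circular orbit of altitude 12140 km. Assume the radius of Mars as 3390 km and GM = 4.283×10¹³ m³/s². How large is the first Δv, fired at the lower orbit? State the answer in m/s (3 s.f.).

Δv ≈ 943 m/s

r₁ = 3390 + 220.1 = 3610.1 km = 3.6101×10⁶ m.
r₂ = 3390 + 12140 = 15530 km = 1.5530×10⁷ m.
Transfer ellipse a_t = (r₁ + r₂)/2 = 9.570×10⁶ m.
At r₁: circular v_c1 = √(μ/r₁) = 3444 m/s; transfer-periapsis v_p = √[μ(2/r₁ − 1/a_t)] = 4388 m/s.
Δv₁ = v_p − v_c1 = 943.4 m/s.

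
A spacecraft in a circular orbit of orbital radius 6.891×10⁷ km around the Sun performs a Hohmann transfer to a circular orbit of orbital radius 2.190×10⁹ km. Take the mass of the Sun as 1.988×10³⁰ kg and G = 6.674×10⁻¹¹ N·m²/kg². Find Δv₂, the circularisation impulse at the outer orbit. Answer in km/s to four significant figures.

Δv ≈ 5.861 km/s

μ = GM = 6.674×10⁻¹¹ × 1.988×10³⁰ = 1.327×10²⁰ m³/s².
r₁ = 6.891×10⁷ km = 6.891×10¹⁰ m.
r₂ = 2.190×10⁹ km = 2.190×10¹² m.
Transfer ellipse a_t = (r₁ + r₂)/2 = 1.129×10¹² m.
At r₁: circular v_c1 = √(μ/r₁) = 43880 m/s; transfer-perihelion v_p = √[μ(2/r₁ − 1/a_t)] = 61100 m/s.
At r₂: circular v_c2 = √(μ/r₂) = 7784 m/s; transfer-aphelion v_a = √[μ(2/r₂ − 1/a_t)] = 1923 m/s.
Δv₂ = v_c2 − v_a = 5861 m/s.
= 5.861 km/s.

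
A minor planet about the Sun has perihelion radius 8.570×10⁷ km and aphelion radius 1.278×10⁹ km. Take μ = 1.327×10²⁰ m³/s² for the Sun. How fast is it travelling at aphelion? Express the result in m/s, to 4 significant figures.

Semi-major axis a = (r_p + r_a)/2 = 6.8185×10⁸ km = 6.818×10¹¹ m.
Vis-viva: v² = μ(2/r − 1/a) = 1.327×10²⁰ × (1.565×10⁻¹² − 1.467×10⁻¹²) = 1.305×10⁷ m²/s².
v = 3613 m/s.

v ≈ 3613 m/s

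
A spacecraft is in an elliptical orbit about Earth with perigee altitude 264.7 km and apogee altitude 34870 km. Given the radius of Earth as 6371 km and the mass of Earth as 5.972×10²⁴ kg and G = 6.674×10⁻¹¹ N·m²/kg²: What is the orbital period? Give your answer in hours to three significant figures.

μ = GM = 6.674×10⁻¹¹ × 5.972×10²⁴ = 3.986×10¹⁴ m³/s².
r_p = 6371 + 264.7 = 6635.7 km = 6.6357×10⁶ m.
r_a = 6371 + 34870 = 41241 km = 4.1241×10⁷ m.
Semi-major axis a = (r_p + r_a)/2 = (6635.7 + 41241)/2 = 23938 km = 2.394×10⁷ m.
By Kepler's third law T = 2π√(a³/μ) = 2π × 5.867×10³ = 3.686×10⁴ s.
= 10.24 hours.

T ≈ 10.2 hours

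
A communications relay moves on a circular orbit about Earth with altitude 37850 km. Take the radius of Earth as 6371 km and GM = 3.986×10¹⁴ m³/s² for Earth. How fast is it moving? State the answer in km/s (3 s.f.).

r = 6371 + 37850 = 44221 km = 4.4221×10⁷ m.
For a circular orbit v = √(μ/r) = √(3.986×10¹⁴ / 4.422×10⁷) = √(9.014×10⁶) = 3002 m/s.
That is 3.002 km/s.

v ≈ 3.00 km/s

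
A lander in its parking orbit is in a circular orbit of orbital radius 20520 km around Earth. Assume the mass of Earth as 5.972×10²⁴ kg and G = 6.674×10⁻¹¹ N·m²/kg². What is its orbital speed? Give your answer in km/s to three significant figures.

μ = GM = 6.674×10⁻¹¹ × 5.972×10²⁴ = 3.986×10¹⁴ m³/s².
r = 20520 km = 2.052×10⁷ m.
For a circular orbit v = √(μ/r) = √(3.986×10¹⁴ / 2.052×10⁷) = √(1.942×10⁷) = 4407 m/s.
That is 4.407 km/s.

v ≈ 4.41 km/s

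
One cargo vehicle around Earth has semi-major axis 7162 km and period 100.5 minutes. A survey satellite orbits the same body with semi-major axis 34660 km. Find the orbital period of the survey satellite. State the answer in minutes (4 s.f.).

T₂ ≈ 1070 minutes

Kepler's third law: T² ∝ a³, so T₂ = T₁ (a₂/a₁)^(3/2).
a₂/a₁ = 4.839, (a₂/a₁)^(3/2) = 10.65.
T₂ = 100.5 × 10.65 = 1070 minutes.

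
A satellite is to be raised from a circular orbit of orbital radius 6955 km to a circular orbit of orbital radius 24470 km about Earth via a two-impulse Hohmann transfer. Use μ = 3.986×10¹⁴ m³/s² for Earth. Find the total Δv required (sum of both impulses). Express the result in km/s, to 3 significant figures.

Δv_total ≈ 3.23 km/s

r₁ = 6955 km = 6.955×10⁶ m.
r₂ = 24470 km = 2.447×10⁷ m.
Transfer ellipse a_t = (r₁ + r₂)/2 = 1.571×10⁷ m.
At r₁: circular v_c1 = √(μ/r₁) = 7570 m/s; transfer-perigee v_p = √[μ(2/r₁ − 1/a_t)] = 9447 m/s.
Δv₁ = v_p − v_c1 = 1877 m/s.
At r₂: circular v_c2 = √(μ/r₂) = 4036 m/s; transfer-apogee v_a = √[μ(2/r₂ − 1/a_t)] = 2685 m/s.
Δv₂ = v_c2 − v_a = 1351 m/s.
Total Δv = Δv₁ + Δv₂ = 3228 m/s = 3.228 km/s.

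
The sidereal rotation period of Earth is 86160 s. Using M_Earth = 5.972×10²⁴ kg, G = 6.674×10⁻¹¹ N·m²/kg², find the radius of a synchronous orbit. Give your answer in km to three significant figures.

r_sync ≈ 42200 km

μ = GM = 6.674×10⁻¹¹ × 5.972×10²⁴ = 3.986×10¹⁴ m³/s².
A synchronous orbit has period T, so by Kepler's third law a = (μT²/4π²)^(1/3).
μT²/4π² = 3.986×10¹⁴ × (8.616×10⁴)² / 39.48 = 7.495×10²² m³.
a = 4.216×10⁷ m = 42162 km.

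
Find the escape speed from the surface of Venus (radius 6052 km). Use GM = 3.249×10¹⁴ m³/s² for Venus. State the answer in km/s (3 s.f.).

r = R = 6.052×10⁶ m.
Escape speed v_esc = √(2μ/r) = √(2 × 3.249×10¹⁴ / 6.052×10⁶) = √(1.074×10⁸) = 10360 m/s.
= 10.36 km/s.

v_esc ≈ 10.4 km/s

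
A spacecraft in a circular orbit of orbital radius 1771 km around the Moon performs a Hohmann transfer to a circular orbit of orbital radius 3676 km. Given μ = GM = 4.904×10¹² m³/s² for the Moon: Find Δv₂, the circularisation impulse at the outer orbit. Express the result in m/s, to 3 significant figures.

Δv ≈ 224 m/s

r₁ = 1771 km = 1.771×10⁶ m.
r₂ = 3676 km = 3.676×10⁶ m.
Transfer ellipse a_t = (r₁ + r₂)/2 = 2.724×10⁶ m.
At r₁: circular v_c1 = √(μ/r₁) = 1664 m/s; transfer-perilune v_p = √[μ(2/r₁ − 1/a_t)] = 1933 m/s.
At r₂: circular v_c2 = √(μ/r₂) = 1155 m/s; transfer-apolune v_a = √[μ(2/r₂ − 1/a_t)] = 931.4 m/s.
Δv₂ = v_c2 − v_a = 223.6 m/s.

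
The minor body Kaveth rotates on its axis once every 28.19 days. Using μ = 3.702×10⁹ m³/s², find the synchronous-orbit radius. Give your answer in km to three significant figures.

r_sync ≈ 8220 km

T = 28.19 days = 2.436×10⁶ s.
A synchronous orbit has period T, so by Kepler's third law a = (μT²/4π²)^(1/3).
μT²/4π² = 3.702×10⁹ × (2.436×10⁶)² / 39.48 = 5.563×10²⁰ m³.
a = 8.224×10⁶ m = 8224.3 km.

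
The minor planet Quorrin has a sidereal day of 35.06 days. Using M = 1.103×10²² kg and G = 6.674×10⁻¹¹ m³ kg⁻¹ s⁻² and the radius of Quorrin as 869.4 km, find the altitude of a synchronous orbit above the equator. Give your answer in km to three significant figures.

h_sync ≈ 54600 km

μ = GM = 6.674×10⁻¹¹ × 1.103×10²² = 7.361×10¹¹ m³/s².
T = 35.06 days = 3.029×10⁶ s.
A synchronous orbit has period T, so by Kepler's third law a = (μT²/4π²)^(1/3).
μT²/4π² = 7.361×10¹¹ × (3.029×10⁶)² / 39.48 = 1.711×10²³ m³.
a = 5.552×10⁷ m = 55516 km.
Altitude h = a − R = 55516 − 869.4 = 54647 km.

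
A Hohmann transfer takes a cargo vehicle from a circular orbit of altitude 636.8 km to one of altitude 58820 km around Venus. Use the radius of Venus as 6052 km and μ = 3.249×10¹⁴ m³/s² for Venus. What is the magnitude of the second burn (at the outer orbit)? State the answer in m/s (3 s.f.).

r₁ = 6052 + 636.8 = 6688.8 km = 6.6888×10⁶ m.
r₂ = 6052 + 58820 = 64872 km = 6.4872×10⁷ m.
Transfer ellipse a_t = (r₁ + r₂)/2 = 3.578×10⁷ m.
At r₁: circular v_c1 = √(μ/r₁) = 6969 m/s; transfer-periapsis v_p = √[μ(2/r₁ − 1/a_t)] = 9384 m/s.
At r₂: circular v_c2 = √(μ/r₂) = 2238 m/s; transfer-apoapsis v_a = √[μ(2/r₂ − 1/a_t)] = 967.6 m/s.
Δv₂ = v_c2 − v_a = 1270 m/s.

Δv ≈ 1270 m/s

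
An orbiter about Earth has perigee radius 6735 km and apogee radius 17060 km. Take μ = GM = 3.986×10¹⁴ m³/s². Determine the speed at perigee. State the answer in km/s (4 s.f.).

v ≈ 9.212 km/s

Semi-major axis a = (r_p + r_a)/2 = 11898 km = 1.190×10⁷ m.
Vis-viva: v² = μ(2/r − 1/a) = 3.986×10¹⁴ × (2.970×10⁻⁷ − 8.405×10⁻⁸) = 8.486×10⁷ m²/s².
v = 9212 m/s = 9.212 km/s.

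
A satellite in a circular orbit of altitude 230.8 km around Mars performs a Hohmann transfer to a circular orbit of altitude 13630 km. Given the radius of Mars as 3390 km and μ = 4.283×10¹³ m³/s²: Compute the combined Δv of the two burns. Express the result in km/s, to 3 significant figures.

r₁ = 3390 + 230.8 = 3620.8 km = 3.6208×10⁶ m.
r₂ = 3390 + 13630 = 17020 km = 1.7020×10⁷ m.
Transfer ellipse a_t = (r₁ + r₂)/2 = 1.032×10⁷ m.
At r₁: circular v_c1 = √(μ/r₁) = 3439 m/s; transfer-periapsis v_p = √[μ(2/r₁ − 1/a_t)] = 4417 m/s.
Δv₁ = v_p − v_c1 = 977.4 m/s.
At r₂: circular v_c2 = √(μ/r₂) = 1586 m/s; transfer-apoapsis v_a = √[μ(2/r₂ − 1/a_t)] = 939.6 m/s.
Δv₂ = v_c2 − v_a = 646.7 m/s.
Total Δv = Δv₁ + Δv₂ = 1624 m/s = 1.624 km/s.

Δv_total ≈ 1.62 km/s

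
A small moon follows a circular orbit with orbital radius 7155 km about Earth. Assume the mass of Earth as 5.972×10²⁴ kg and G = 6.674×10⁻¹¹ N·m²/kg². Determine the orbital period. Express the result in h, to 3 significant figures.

T ≈ 1.67 h

μ = GM = 6.674×10⁻¹¹ × 5.972×10²⁴ = 3.986×10¹⁴ m³/s².
r = 7155 km = 7.155×10⁶ m.
Kepler's third law: T = 2π√(r³/μ) = 2π√((7.155×10⁶)³ / 3.986×10¹⁴).
r³/μ = 9.190×10⁵ s², so T = 2π × 9.587×10² = 6.023×10³ s.
Converting: 6.023×10³ s ÷ 3600 = 1.673 h.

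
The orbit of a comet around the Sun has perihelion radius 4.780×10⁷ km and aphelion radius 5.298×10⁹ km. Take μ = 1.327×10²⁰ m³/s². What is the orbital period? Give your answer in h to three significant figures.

T ≈ 662000 h

Semi-major axis a = (r_p + r_a)/2 = (4.7800×10⁷ + 5.2980×10⁹)/2 = 2.6729×10⁹ km = 2.673×10¹² m.
By Kepler's third law T = 2π√(a³/μ) = 2π × 3.793×10⁸ = 2.384×10⁹ s.
= 6.621×10⁵ h.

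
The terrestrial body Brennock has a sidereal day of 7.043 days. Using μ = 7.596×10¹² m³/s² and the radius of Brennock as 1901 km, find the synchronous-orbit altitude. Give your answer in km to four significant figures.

h_sync ≈ 39560 km

T = 7.043 days = 6.085×10⁵ s.
A synchronous orbit has period T, so by Kepler's third law a = (μT²/4π²)^(1/3).
μT²/4π² = 7.596×10¹² × (6.085×10⁵)² / 39.48 = 7.125×10²² m³.
a = 4.146×10⁷ m = 41456 km.
Altitude h = a − R = 41456 − 1901 = 39555 km.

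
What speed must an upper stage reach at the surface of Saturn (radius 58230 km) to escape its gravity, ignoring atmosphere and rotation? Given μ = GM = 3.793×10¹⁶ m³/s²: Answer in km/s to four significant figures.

v_esc ≈ 36.09 km/s

r = R = 5.823×10⁷ m.
Escape speed v_esc = √(2μ/r) = √(2 × 3.793×10¹⁶ / 5.823×10⁷) = √(1.303×10⁹) = 36090 m/s.
= 36.09 km/s.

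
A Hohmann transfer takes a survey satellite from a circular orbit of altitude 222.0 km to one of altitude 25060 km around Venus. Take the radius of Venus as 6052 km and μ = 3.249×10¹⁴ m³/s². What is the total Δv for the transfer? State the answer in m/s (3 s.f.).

Δv_total ≈ 3450 m/s

r₁ = 6052 + 222.0 = 6274.0 km = 6.2740×10⁶ m.
r₂ = 6052 + 25060 = 31112 km = 3.1112×10⁷ m.
Transfer ellipse a_t = (r₁ + r₂)/2 = 1.869×10⁷ m.
At r₁: circular v_c1 = √(μ/r₁) = 7196 m/s; transfer-periapsis v_p = √[μ(2/r₁ − 1/a_t)] = 9284 m/s.
Δv₁ = v_p − v_c1 = 2088 m/s.
At r₂: circular v_c2 = √(μ/r₂) = 3232 m/s; transfer-apoapsis v_a = √[μ(2/r₂ − 1/a_t)] = 1872 m/s.
Δv₂ = v_c2 − v_a = 1359 m/s.
Total Δv = Δv₁ + Δv₂ = 3447 m/s.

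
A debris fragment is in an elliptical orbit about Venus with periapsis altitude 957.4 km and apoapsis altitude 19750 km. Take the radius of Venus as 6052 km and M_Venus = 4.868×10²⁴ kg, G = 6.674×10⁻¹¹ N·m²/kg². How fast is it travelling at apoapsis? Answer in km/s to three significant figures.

v ≈ 2.32 km/s

μ = GM = 6.674×10⁻¹¹ × 4.868×10²⁴ = 3.249×10¹⁴ m³/s².
r_p = 6052 + 957.4 = 7009.4 km = 7.0094×10⁶ m.
r_a = 6052 + 19750 = 25802 km = 2.5802×10⁷ m.
Semi-major axis a = (r_p + r_a)/2 = 16406 km = 1.641×10⁷ m.
Vis-viva: v² = μ(2/r − 1/a) = 3.249×10¹⁴ × (7.751×10⁻⁸ − 6.095×10⁻⁸) = 5.380×10⁶ m²/s².
v = 2319 m/s = 2.319 km/s.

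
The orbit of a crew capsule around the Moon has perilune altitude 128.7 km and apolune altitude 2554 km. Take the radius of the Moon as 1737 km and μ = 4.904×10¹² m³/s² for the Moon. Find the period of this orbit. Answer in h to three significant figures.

r_p = 1737 + 128.7 = 1865.7 km = 1.8657×10⁶ m.
r_a = 1737 + 2554 = 4291.0 km = 4.2910×10⁶ m.
Semi-major axis a = (r_p + r_a)/2 = (1865.7 + 4291.0)/2 = 3078.3 km = 3.078×10⁶ m.
By Kepler's third law T = 2π√(a³/μ) = 2π × 2.439×10³ = 1.532×10⁴ s.
= 4.257 h.

T ≈ 4.26 h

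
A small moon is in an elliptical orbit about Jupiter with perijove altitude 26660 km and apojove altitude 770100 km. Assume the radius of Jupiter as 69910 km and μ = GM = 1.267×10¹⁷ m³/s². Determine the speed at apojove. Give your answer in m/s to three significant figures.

r_p = 69910 + 26660 = 96570 km = 9.6570×10⁷ m.
r_a = 69910 + 770100 = 840010 km = 8.4001×10⁸ m.
Semi-major axis a = (r_p + r_a)/2 = 4.6829×10⁵ km = 4.683×10⁸ m.
Vis-viva: v² = μ(2/r − 1/a) = 1.267×10¹⁷ × (2.381×10⁻⁹ − 2.135×10⁻⁹) = 3.110×10⁷ m²/s².
v = 5577 m/s.

v ≈ 5580 m/s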